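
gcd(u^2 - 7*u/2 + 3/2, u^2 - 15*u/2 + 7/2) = u - 1/2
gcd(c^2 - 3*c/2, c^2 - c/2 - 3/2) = c - 3/2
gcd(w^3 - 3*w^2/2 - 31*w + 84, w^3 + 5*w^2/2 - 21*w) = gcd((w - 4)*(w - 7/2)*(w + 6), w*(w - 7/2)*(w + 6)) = w^2 + 5*w/2 - 21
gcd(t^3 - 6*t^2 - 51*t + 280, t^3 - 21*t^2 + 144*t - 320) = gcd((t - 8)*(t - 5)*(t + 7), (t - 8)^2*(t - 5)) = t^2 - 13*t + 40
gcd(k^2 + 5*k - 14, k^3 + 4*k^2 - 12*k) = k - 2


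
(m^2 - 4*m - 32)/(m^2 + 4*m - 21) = (m^2 - 4*m - 32)/(m^2 + 4*m - 21)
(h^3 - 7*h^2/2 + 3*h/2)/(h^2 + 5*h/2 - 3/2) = h*(h - 3)/(h + 3)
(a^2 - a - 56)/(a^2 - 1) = (a^2 - a - 56)/(a^2 - 1)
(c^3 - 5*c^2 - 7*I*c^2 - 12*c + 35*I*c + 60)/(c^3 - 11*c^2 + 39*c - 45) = (c^2 - 7*I*c - 12)/(c^2 - 6*c + 9)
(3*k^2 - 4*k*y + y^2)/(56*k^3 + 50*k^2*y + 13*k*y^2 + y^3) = (3*k^2 - 4*k*y + y^2)/(56*k^3 + 50*k^2*y + 13*k*y^2 + y^3)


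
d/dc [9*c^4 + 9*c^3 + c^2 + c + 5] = 36*c^3 + 27*c^2 + 2*c + 1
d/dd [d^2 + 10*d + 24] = 2*d + 10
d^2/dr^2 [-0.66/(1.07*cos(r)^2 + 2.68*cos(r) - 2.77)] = (3.022536*(1 - cos(r)^2)^2 + 5.677848*cos(r)^3 + 14.076348*cos(r)^2 - 6.45612*cos(r) - 16.415652)/(1.07*cos(r)^2 + 2.68*cos(r) - 2.77)^3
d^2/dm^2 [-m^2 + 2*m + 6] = -2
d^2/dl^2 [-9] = 0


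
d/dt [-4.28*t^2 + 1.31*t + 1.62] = 1.31 - 8.56*t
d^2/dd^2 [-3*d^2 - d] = -6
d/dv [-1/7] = 0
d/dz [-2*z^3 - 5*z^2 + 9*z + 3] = -6*z^2 - 10*z + 9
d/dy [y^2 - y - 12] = 2*y - 1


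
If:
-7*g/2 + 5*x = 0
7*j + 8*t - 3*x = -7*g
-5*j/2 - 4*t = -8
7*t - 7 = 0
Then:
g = -192/49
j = 8/5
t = 1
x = -96/35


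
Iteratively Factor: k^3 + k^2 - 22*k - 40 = (k + 4)*(k^2 - 3*k - 10) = (k + 2)*(k + 4)*(k - 5)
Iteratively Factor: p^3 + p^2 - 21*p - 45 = (p + 3)*(p^2 - 2*p - 15) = (p + 3)^2*(p - 5)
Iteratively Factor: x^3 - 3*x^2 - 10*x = (x + 2)*(x^2 - 5*x) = (x - 5)*(x + 2)*(x)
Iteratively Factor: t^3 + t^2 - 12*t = (t)*(t^2 + t - 12) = t*(t - 3)*(t + 4)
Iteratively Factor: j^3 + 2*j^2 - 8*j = (j + 4)*(j^2 - 2*j) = (j - 2)*(j + 4)*(j)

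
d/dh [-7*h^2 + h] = 1 - 14*h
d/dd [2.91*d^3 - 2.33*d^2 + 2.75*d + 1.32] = 8.73*d^2 - 4.66*d + 2.75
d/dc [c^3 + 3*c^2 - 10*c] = 3*c^2 + 6*c - 10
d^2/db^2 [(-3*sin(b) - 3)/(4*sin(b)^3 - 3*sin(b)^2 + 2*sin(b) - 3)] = 3*(64*sin(b)^6 + 172*sin(b)^5 - 79*sin(b)^4 + 15*sin(b)^3 + 241*sin(b)^2 - 31*sin(b) + 2)/((sin(b) - 1)^2*(4*sin(b)^2 + sin(b) + 3)^3)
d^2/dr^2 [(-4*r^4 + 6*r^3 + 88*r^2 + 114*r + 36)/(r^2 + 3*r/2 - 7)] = 8*(-8*r^6 - 36*r^5 + 114*r^4 + 747*r^3 + 1182*r^2 + 6876*r + 11684)/(8*r^6 + 36*r^5 - 114*r^4 - 477*r^3 + 798*r^2 + 1764*r - 2744)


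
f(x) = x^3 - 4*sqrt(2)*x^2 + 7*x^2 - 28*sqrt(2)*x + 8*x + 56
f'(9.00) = 235.58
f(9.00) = 609.41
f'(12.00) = 432.64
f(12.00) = 1598.24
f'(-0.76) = -31.91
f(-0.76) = 80.35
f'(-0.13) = -31.90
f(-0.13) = 60.13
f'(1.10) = -25.01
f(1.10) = 24.20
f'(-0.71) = -31.99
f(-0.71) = 78.75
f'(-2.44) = -20.29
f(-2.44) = 126.57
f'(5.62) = 78.25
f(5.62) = 98.35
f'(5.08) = 59.47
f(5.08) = 61.24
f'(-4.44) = 15.62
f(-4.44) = 135.24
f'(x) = 3*x^2 - 8*sqrt(2)*x + 14*x - 28*sqrt(2) + 8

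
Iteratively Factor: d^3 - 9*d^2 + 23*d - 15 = (d - 1)*(d^2 - 8*d + 15) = (d - 3)*(d - 1)*(d - 5)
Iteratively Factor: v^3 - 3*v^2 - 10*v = (v)*(v^2 - 3*v - 10) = v*(v - 5)*(v + 2)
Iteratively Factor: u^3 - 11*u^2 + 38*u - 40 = (u - 2)*(u^2 - 9*u + 20) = (u - 4)*(u - 2)*(u - 5)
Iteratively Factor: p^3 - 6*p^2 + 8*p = (p - 4)*(p^2 - 2*p) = p*(p - 4)*(p - 2)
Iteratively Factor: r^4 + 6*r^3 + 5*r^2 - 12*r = (r)*(r^3 + 6*r^2 + 5*r - 12) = r*(r + 3)*(r^2 + 3*r - 4) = r*(r + 3)*(r + 4)*(r - 1)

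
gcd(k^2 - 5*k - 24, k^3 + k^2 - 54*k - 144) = k^2 - 5*k - 24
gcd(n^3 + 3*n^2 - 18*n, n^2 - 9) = n - 3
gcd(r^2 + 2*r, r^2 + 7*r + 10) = r + 2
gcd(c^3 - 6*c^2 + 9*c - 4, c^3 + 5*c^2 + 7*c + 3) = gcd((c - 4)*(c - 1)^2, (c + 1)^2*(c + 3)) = 1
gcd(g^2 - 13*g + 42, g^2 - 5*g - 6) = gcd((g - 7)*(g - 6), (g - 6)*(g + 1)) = g - 6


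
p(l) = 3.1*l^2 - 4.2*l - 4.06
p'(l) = 6.2*l - 4.2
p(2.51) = 4.93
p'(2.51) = 11.36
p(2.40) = 3.72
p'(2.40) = 10.68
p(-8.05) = 230.64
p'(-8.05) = -54.11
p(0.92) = -5.30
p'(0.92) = 1.50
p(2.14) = 1.15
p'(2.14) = 9.07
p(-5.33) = 106.39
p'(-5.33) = -37.25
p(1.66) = -2.49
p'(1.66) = 6.09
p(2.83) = 8.88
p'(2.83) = 13.35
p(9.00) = 209.24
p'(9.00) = 51.60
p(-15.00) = 756.44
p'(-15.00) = -97.20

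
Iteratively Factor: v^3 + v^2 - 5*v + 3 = (v - 1)*(v^2 + 2*v - 3) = (v - 1)^2*(v + 3)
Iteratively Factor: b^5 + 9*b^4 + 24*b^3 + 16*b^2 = (b)*(b^4 + 9*b^3 + 24*b^2 + 16*b) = b*(b + 1)*(b^3 + 8*b^2 + 16*b) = b^2*(b + 1)*(b^2 + 8*b + 16) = b^2*(b + 1)*(b + 4)*(b + 4)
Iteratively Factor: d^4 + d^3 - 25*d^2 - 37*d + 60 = (d + 3)*(d^3 - 2*d^2 - 19*d + 20) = (d - 1)*(d + 3)*(d^2 - d - 20) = (d - 5)*(d - 1)*(d + 3)*(d + 4)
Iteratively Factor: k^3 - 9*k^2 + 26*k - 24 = (k - 2)*(k^2 - 7*k + 12) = (k - 3)*(k - 2)*(k - 4)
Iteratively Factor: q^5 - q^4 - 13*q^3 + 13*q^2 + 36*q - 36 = (q + 3)*(q^4 - 4*q^3 - q^2 + 16*q - 12) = (q + 2)*(q + 3)*(q^3 - 6*q^2 + 11*q - 6) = (q - 3)*(q + 2)*(q + 3)*(q^2 - 3*q + 2) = (q - 3)*(q - 1)*(q + 2)*(q + 3)*(q - 2)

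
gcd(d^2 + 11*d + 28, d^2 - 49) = d + 7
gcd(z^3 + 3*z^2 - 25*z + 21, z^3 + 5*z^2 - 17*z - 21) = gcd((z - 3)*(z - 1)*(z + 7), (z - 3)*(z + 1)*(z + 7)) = z^2 + 4*z - 21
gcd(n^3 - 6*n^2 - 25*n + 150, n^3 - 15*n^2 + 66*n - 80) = n - 5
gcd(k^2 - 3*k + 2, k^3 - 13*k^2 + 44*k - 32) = k - 1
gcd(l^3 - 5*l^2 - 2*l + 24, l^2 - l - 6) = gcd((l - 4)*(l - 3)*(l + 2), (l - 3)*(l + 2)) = l^2 - l - 6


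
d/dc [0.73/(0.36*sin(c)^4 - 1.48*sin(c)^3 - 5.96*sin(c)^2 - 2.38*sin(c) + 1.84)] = (-1.0512*sin(c)^3 + 3.2412*sin(c)^2 + 8.7016*sin(c) + 1.7374)*cos(c)/(-0.36*sin(c)^4 + 1.48*sin(c)^3 + 5.96*sin(c)^2 + 2.38*sin(c) - 1.84)^2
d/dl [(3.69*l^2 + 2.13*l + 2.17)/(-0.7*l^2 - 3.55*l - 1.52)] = (-11.6085*l^2 - 8.1796*l + 4.4659)/(0.49*l^4 + 4.97*l^3 + 14.7305*l^2 + 10.792*l + 2.3104)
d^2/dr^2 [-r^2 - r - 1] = -2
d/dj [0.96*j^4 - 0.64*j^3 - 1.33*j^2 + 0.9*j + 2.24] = 3.84*j^3 - 1.92*j^2 - 2.66*j + 0.9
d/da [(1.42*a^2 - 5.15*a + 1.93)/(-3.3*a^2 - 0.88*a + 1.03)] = (-18.2446*a^2 + 15.6632*a - 3.6061)/(10.89*a^4 + 5.808*a^3 - 6.0236*a^2 - 1.8128*a + 1.0609)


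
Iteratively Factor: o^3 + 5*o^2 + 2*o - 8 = (o + 4)*(o^2 + o - 2) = (o - 1)*(o + 4)*(o + 2)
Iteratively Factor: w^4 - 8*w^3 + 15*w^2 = (w - 3)*(w^3 - 5*w^2) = w*(w - 3)*(w^2 - 5*w) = w*(w - 5)*(w - 3)*(w)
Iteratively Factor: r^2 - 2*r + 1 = (r - 1)*(r - 1)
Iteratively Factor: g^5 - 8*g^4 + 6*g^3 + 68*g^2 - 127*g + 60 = (g - 1)*(g^4 - 7*g^3 - g^2 + 67*g - 60) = (g - 4)*(g - 1)*(g^3 - 3*g^2 - 13*g + 15) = (g - 5)*(g - 4)*(g - 1)*(g^2 + 2*g - 3) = (g - 5)*(g - 4)*(g - 1)^2*(g + 3)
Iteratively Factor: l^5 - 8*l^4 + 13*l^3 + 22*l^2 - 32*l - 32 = (l + 1)*(l^4 - 9*l^3 + 22*l^2 - 32) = (l - 4)*(l + 1)*(l^3 - 5*l^2 + 2*l + 8) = (l - 4)*(l - 2)*(l + 1)*(l^2 - 3*l - 4) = (l - 4)*(l - 2)*(l + 1)^2*(l - 4)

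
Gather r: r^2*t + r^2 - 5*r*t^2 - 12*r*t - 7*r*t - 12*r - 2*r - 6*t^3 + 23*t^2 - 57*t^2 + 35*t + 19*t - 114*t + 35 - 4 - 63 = r^2*(t + 1) + r*(-5*t^2 - 19*t - 14) - 6*t^3 - 34*t^2 - 60*t - 32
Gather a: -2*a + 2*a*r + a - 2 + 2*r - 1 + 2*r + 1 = a*(2*r - 1) + 4*r - 2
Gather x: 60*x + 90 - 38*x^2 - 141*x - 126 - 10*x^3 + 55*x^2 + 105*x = -10*x^3 + 17*x^2 + 24*x - 36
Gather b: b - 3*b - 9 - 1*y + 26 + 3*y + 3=-2*b + 2*y + 20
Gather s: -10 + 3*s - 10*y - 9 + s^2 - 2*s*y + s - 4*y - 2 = s^2 + s*(4 - 2*y) - 14*y - 21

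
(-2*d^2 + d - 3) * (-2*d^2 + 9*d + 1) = 4*d^4 - 20*d^3 + 13*d^2 - 26*d - 3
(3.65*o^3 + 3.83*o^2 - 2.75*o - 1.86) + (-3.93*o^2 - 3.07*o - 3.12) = 3.65*o^3 - 0.1*o^2 - 5.82*o - 4.98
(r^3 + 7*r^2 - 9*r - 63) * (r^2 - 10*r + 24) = r^5 - 3*r^4 - 55*r^3 + 195*r^2 + 414*r - 1512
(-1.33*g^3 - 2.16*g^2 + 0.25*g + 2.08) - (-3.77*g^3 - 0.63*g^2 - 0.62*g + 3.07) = 2.44*g^3 - 1.53*g^2 + 0.87*g - 0.99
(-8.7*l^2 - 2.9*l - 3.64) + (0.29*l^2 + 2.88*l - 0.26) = -8.41*l^2 - 0.02*l - 3.9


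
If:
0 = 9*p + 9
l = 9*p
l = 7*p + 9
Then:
No Solution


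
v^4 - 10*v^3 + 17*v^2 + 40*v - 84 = (v - 7)*(v - 3)*(v - 2)*(v + 2)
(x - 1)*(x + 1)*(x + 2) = x^3 + 2*x^2 - x - 2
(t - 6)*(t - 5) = t^2 - 11*t + 30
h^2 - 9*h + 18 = (h - 6)*(h - 3)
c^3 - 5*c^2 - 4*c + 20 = (c - 5)*(c - 2)*(c + 2)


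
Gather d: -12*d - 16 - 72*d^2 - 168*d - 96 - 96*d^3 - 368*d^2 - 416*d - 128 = -96*d^3 - 440*d^2 - 596*d - 240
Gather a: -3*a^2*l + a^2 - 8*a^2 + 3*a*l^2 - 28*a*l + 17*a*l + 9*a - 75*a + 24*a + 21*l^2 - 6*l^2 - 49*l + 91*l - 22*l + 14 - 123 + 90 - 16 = a^2*(-3*l - 7) + a*(3*l^2 - 11*l - 42) + 15*l^2 + 20*l - 35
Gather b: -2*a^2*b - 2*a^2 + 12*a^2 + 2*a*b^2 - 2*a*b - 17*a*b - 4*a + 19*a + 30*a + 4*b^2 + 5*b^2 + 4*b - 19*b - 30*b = 10*a^2 + 45*a + b^2*(2*a + 9) + b*(-2*a^2 - 19*a - 45)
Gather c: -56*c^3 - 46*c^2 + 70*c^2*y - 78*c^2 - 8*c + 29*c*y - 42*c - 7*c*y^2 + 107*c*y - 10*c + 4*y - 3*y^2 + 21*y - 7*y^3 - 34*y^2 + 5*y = -56*c^3 + c^2*(70*y - 124) + c*(-7*y^2 + 136*y - 60) - 7*y^3 - 37*y^2 + 30*y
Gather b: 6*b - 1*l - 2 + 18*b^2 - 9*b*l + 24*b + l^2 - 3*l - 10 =18*b^2 + b*(30 - 9*l) + l^2 - 4*l - 12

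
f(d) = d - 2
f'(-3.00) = 1.00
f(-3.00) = -5.00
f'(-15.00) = 1.00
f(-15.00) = -17.00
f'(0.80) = 1.00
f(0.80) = -1.20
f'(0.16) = 1.00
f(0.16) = -1.84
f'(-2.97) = 1.00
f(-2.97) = -4.97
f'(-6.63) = 1.00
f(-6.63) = -8.63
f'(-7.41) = 1.00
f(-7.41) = -9.41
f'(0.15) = 1.00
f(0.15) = -1.85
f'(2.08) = 1.00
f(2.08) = 0.08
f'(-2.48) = 1.00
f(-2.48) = -4.48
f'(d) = 1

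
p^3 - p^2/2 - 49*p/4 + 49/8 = (p - 7/2)*(p - 1/2)*(p + 7/2)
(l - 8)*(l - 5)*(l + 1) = l^3 - 12*l^2 + 27*l + 40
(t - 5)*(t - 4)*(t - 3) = t^3 - 12*t^2 + 47*t - 60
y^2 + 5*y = y*(y + 5)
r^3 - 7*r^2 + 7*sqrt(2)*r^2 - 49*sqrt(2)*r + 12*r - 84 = (r - 7)*(r + sqrt(2))*(r + 6*sqrt(2))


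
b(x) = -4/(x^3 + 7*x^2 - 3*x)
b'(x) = -4*(-3*x^2 - 14*x + 3)/(x^3 + 7*x^2 - 3*x)^2 = 4*(3*x^2 + 14*x - 3)/(x^2*(x^2 + 7*x - 3)^2)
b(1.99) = -0.13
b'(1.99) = 0.17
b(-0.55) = -1.11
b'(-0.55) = -3.02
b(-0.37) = -1.98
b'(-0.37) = -7.63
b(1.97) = -0.14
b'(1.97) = 0.17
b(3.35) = -0.04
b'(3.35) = 0.03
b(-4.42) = -0.06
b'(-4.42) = -0.01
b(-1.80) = -0.18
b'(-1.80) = -0.15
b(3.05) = -0.05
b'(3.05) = 0.04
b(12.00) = 0.00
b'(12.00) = 0.00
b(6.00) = -0.00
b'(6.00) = 0.00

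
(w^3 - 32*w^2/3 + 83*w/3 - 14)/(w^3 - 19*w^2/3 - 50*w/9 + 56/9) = 3*(w - 3)/(3*w + 4)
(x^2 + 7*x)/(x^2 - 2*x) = (x + 7)/(x - 2)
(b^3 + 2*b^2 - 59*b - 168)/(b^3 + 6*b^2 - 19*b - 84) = (b - 8)/(b - 4)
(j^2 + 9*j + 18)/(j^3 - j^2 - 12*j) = (j + 6)/(j*(j - 4))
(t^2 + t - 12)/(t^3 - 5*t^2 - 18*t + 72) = 1/(t - 6)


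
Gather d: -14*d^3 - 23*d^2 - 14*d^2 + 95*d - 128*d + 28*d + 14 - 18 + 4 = -14*d^3 - 37*d^2 - 5*d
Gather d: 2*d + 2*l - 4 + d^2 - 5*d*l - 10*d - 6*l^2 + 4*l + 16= d^2 + d*(-5*l - 8) - 6*l^2 + 6*l + 12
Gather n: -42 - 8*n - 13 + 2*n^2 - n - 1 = 2*n^2 - 9*n - 56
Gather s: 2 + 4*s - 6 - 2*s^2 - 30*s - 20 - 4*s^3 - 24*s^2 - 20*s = -4*s^3 - 26*s^2 - 46*s - 24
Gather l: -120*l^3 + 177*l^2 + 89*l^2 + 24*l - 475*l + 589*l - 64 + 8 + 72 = -120*l^3 + 266*l^2 + 138*l + 16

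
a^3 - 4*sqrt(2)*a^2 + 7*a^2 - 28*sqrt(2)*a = a*(a + 7)*(a - 4*sqrt(2))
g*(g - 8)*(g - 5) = g^3 - 13*g^2 + 40*g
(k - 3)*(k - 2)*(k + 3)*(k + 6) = k^4 + 4*k^3 - 21*k^2 - 36*k + 108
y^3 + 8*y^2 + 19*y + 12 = (y + 1)*(y + 3)*(y + 4)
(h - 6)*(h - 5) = h^2 - 11*h + 30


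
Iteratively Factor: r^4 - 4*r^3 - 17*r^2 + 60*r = (r + 4)*(r^3 - 8*r^2 + 15*r) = (r - 3)*(r + 4)*(r^2 - 5*r) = r*(r - 3)*(r + 4)*(r - 5)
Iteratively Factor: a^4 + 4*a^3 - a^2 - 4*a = (a + 4)*(a^3 - a) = a*(a + 4)*(a^2 - 1) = a*(a - 1)*(a + 4)*(a + 1)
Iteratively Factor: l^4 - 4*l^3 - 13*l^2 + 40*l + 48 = (l + 3)*(l^3 - 7*l^2 + 8*l + 16) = (l - 4)*(l + 3)*(l^2 - 3*l - 4) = (l - 4)*(l + 1)*(l + 3)*(l - 4)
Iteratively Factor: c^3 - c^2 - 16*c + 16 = (c - 4)*(c^2 + 3*c - 4) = (c - 4)*(c + 4)*(c - 1)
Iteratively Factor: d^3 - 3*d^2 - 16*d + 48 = (d - 4)*(d^2 + d - 12) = (d - 4)*(d - 3)*(d + 4)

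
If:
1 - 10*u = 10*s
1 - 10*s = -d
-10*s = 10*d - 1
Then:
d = 0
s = 1/10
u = 0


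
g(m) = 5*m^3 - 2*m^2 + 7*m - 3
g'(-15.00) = 3442.00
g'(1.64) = 40.78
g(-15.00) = -17433.00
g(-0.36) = -6.01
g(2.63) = 92.53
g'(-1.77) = 61.07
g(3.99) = 310.70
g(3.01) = 136.30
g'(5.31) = 408.70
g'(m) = 15*m^2 - 4*m + 7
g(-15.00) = -17433.00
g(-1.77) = -49.38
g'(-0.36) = 10.38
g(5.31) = 726.38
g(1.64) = 25.16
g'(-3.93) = 254.39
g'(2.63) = 100.23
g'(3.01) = 130.86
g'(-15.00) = 3442.00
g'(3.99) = 229.84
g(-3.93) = -364.89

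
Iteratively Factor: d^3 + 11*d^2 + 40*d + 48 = (d + 4)*(d^2 + 7*d + 12) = (d + 3)*(d + 4)*(d + 4)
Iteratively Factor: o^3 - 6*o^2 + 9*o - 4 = (o - 1)*(o^2 - 5*o + 4) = (o - 4)*(o - 1)*(o - 1)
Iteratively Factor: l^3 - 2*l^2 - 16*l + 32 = (l + 4)*(l^2 - 6*l + 8) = (l - 4)*(l + 4)*(l - 2)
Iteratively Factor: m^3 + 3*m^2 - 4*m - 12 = (m - 2)*(m^2 + 5*m + 6) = (m - 2)*(m + 3)*(m + 2)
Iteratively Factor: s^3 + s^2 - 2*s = (s - 1)*(s^2 + 2*s) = (s - 1)*(s + 2)*(s)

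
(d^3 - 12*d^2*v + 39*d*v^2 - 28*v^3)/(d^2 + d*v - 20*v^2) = (d^2 - 8*d*v + 7*v^2)/(d + 5*v)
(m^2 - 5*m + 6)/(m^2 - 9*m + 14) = (m - 3)/(m - 7)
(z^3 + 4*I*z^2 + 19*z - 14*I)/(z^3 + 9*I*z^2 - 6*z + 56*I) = (z - I)/(z + 4*I)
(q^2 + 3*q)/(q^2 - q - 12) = q/(q - 4)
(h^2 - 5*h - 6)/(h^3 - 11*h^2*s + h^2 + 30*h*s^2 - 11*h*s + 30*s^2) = (h - 6)/(h^2 - 11*h*s + 30*s^2)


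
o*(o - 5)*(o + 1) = o^3 - 4*o^2 - 5*o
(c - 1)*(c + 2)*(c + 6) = c^3 + 7*c^2 + 4*c - 12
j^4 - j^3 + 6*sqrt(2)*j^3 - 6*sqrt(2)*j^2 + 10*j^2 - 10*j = j*(j - 1)*(j + sqrt(2))*(j + 5*sqrt(2))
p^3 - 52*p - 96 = (p - 8)*(p + 2)*(p + 6)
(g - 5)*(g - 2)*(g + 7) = g^3 - 39*g + 70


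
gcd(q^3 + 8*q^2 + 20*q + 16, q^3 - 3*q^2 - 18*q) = 1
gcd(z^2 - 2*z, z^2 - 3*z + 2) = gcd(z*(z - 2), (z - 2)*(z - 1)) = z - 2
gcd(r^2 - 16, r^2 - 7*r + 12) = r - 4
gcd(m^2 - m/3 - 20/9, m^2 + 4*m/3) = m + 4/3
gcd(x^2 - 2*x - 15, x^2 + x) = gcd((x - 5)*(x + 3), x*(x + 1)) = 1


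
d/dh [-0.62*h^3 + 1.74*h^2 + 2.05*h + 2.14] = -1.86*h^2 + 3.48*h + 2.05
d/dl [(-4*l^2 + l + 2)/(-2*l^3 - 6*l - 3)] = ((8*l - 1)*(2*l^3 + 6*l + 3) + 6*(l^2 + 1)*(-4*l^2 + l + 2))/(2*l^3 + 6*l + 3)^2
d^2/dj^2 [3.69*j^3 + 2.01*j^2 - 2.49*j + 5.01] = 22.14*j + 4.02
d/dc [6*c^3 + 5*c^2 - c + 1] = 18*c^2 + 10*c - 1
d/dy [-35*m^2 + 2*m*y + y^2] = 2*m + 2*y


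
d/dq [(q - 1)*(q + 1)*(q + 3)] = 3*q^2 + 6*q - 1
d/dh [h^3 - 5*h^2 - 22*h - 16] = 3*h^2 - 10*h - 22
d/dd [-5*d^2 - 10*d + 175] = -10*d - 10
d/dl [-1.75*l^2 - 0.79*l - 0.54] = -3.5*l - 0.79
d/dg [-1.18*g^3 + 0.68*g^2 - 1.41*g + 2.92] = -3.54*g^2 + 1.36*g - 1.41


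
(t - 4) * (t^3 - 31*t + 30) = t^4 - 4*t^3 - 31*t^2 + 154*t - 120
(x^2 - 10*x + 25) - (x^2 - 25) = 50 - 10*x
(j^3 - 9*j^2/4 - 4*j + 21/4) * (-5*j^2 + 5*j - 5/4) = -5*j^5 + 65*j^4/4 + 15*j^3/2 - 695*j^2/16 + 125*j/4 - 105/16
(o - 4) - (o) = -4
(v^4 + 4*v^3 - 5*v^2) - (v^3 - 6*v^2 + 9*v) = v^4 + 3*v^3 + v^2 - 9*v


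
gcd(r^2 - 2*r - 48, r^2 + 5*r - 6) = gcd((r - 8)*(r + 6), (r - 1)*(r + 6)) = r + 6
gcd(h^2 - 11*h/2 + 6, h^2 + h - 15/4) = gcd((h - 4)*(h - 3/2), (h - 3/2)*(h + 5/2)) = h - 3/2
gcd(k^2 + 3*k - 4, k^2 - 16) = k + 4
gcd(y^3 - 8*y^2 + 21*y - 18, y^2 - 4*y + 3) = y - 3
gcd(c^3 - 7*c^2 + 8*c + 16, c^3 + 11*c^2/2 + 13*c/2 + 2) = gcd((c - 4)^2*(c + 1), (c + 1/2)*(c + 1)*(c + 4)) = c + 1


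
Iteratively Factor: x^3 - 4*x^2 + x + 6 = (x - 3)*(x^2 - x - 2) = (x - 3)*(x + 1)*(x - 2)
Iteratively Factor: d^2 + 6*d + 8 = (d + 4)*(d + 2)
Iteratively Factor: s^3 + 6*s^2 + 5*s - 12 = (s + 4)*(s^2 + 2*s - 3) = (s + 3)*(s + 4)*(s - 1)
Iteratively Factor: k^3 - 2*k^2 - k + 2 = (k - 2)*(k^2 - 1) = (k - 2)*(k - 1)*(k + 1)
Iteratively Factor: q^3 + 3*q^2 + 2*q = (q + 2)*(q^2 + q) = q*(q + 2)*(q + 1)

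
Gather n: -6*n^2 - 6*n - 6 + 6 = -6*n^2 - 6*n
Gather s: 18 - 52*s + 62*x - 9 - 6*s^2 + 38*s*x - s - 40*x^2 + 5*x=-6*s^2 + s*(38*x - 53) - 40*x^2 + 67*x + 9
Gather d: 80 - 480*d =80 - 480*d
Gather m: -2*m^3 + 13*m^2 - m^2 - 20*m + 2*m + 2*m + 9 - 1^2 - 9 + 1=-2*m^3 + 12*m^2 - 16*m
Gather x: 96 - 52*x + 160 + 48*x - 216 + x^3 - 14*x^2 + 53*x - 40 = x^3 - 14*x^2 + 49*x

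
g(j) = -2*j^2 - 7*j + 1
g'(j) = -4*j - 7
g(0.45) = -2.56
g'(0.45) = -8.80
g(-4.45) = -7.46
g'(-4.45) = 10.80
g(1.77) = -17.66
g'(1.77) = -14.08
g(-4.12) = -4.11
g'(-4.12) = 9.48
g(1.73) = -17.10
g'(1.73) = -13.92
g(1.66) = -16.13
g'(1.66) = -13.64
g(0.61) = -4.01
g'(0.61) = -9.44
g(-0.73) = 5.04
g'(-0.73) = -4.08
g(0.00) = 1.00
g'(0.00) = -7.00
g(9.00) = -224.00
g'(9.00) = -43.00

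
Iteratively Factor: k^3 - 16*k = (k - 4)*(k^2 + 4*k) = k*(k - 4)*(k + 4)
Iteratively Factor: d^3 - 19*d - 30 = (d + 3)*(d^2 - 3*d - 10) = (d + 2)*(d + 3)*(d - 5)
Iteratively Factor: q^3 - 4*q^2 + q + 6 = (q + 1)*(q^2 - 5*q + 6) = (q - 2)*(q + 1)*(q - 3)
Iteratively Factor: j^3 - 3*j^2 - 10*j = (j)*(j^2 - 3*j - 10) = j*(j - 5)*(j + 2)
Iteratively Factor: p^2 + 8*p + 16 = (p + 4)*(p + 4)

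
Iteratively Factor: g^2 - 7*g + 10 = (g - 2)*(g - 5)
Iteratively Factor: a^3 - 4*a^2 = (a)*(a^2 - 4*a) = a*(a - 4)*(a)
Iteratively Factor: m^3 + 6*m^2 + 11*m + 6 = (m + 3)*(m^2 + 3*m + 2) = (m + 2)*(m + 3)*(m + 1)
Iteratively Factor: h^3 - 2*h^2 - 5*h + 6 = (h - 3)*(h^2 + h - 2) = (h - 3)*(h - 1)*(h + 2)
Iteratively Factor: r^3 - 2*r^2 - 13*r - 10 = (r - 5)*(r^2 + 3*r + 2) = (r - 5)*(r + 1)*(r + 2)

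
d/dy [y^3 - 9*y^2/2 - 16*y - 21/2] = 3*y^2 - 9*y - 16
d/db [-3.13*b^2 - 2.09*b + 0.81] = -6.26*b - 2.09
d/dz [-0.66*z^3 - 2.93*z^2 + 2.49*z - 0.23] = -1.98*z^2 - 5.86*z + 2.49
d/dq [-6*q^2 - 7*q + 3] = -12*q - 7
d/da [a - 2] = 1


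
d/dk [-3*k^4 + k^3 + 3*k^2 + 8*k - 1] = -12*k^3 + 3*k^2 + 6*k + 8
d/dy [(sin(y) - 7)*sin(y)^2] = (3*sin(y) - 14)*sin(y)*cos(y)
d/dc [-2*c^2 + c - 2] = 1 - 4*c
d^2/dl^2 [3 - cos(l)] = cos(l)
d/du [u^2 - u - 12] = 2*u - 1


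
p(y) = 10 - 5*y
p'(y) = -5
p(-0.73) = 13.65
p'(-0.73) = -5.00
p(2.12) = -0.60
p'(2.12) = -5.00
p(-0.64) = 13.20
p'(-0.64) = -5.00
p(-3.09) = 25.45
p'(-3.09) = -5.00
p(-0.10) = 10.50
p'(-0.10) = -5.00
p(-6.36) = 41.80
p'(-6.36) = -5.00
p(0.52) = 7.40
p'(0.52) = -5.00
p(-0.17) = 10.85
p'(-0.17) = -5.00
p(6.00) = -20.00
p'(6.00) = -5.00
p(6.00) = -20.00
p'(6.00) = -5.00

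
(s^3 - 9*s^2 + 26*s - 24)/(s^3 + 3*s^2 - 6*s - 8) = (s^2 - 7*s + 12)/(s^2 + 5*s + 4)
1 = 1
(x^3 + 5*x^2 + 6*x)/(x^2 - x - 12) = x*(x + 2)/(x - 4)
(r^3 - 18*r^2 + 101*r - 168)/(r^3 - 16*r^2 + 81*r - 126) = (r - 8)/(r - 6)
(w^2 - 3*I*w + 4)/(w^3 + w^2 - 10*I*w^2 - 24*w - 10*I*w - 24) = (w + I)/(w^2 + w*(1 - 6*I) - 6*I)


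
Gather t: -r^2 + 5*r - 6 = -r^2 + 5*r - 6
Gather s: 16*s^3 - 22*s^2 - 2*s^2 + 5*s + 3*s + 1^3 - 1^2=16*s^3 - 24*s^2 + 8*s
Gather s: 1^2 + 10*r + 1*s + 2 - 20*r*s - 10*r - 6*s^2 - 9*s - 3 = -6*s^2 + s*(-20*r - 8)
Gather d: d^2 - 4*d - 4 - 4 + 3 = d^2 - 4*d - 5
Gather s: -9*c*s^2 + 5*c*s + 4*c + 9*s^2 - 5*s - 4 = 4*c + s^2*(9 - 9*c) + s*(5*c - 5) - 4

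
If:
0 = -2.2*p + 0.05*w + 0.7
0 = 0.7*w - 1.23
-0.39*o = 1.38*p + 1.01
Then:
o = -3.86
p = 0.36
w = 1.76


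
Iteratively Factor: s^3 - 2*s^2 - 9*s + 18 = (s - 3)*(s^2 + s - 6) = (s - 3)*(s + 3)*(s - 2)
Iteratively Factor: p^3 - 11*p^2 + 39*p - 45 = (p - 5)*(p^2 - 6*p + 9) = (p - 5)*(p - 3)*(p - 3)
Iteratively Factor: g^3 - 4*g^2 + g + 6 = (g - 2)*(g^2 - 2*g - 3) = (g - 3)*(g - 2)*(g + 1)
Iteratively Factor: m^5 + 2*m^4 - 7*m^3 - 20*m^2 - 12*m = (m - 3)*(m^4 + 5*m^3 + 8*m^2 + 4*m) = (m - 3)*(m + 1)*(m^3 + 4*m^2 + 4*m) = (m - 3)*(m + 1)*(m + 2)*(m^2 + 2*m) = (m - 3)*(m + 1)*(m + 2)^2*(m)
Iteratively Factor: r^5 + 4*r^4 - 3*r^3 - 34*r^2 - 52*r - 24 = (r + 2)*(r^4 + 2*r^3 - 7*r^2 - 20*r - 12) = (r + 2)^2*(r^3 - 7*r - 6) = (r + 1)*(r + 2)^2*(r^2 - r - 6) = (r + 1)*(r + 2)^3*(r - 3)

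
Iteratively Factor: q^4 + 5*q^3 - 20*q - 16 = (q - 2)*(q^3 + 7*q^2 + 14*q + 8) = (q - 2)*(q + 2)*(q^2 + 5*q + 4) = (q - 2)*(q + 2)*(q + 4)*(q + 1)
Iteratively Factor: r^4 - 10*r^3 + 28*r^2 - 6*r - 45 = (r - 5)*(r^3 - 5*r^2 + 3*r + 9) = (r - 5)*(r + 1)*(r^2 - 6*r + 9) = (r - 5)*(r - 3)*(r + 1)*(r - 3)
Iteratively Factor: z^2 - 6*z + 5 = (z - 1)*(z - 5)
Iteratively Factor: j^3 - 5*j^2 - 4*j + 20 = (j + 2)*(j^2 - 7*j + 10) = (j - 2)*(j + 2)*(j - 5)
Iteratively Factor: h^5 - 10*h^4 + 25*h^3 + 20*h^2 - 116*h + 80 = (h - 4)*(h^4 - 6*h^3 + h^2 + 24*h - 20) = (h - 5)*(h - 4)*(h^3 - h^2 - 4*h + 4) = (h - 5)*(h - 4)*(h - 2)*(h^2 + h - 2) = (h - 5)*(h - 4)*(h - 2)*(h - 1)*(h + 2)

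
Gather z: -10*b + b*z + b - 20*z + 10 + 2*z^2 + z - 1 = -9*b + 2*z^2 + z*(b - 19) + 9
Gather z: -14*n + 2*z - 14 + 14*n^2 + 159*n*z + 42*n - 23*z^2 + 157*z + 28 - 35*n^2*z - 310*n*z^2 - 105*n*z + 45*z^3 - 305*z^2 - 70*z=14*n^2 + 28*n + 45*z^3 + z^2*(-310*n - 328) + z*(-35*n^2 + 54*n + 89) + 14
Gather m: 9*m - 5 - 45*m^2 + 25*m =-45*m^2 + 34*m - 5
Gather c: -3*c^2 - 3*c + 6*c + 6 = -3*c^2 + 3*c + 6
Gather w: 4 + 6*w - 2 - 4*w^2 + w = -4*w^2 + 7*w + 2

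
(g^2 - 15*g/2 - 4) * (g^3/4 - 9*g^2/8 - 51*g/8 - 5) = g^5/4 - 3*g^4 + 17*g^3/16 + 757*g^2/16 + 63*g + 20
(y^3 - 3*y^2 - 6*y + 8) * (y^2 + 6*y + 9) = y^5 + 3*y^4 - 15*y^3 - 55*y^2 - 6*y + 72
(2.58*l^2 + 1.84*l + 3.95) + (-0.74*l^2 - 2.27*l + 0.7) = 1.84*l^2 - 0.43*l + 4.65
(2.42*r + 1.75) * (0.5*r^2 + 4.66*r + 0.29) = 1.21*r^3 + 12.1522*r^2 + 8.8568*r + 0.5075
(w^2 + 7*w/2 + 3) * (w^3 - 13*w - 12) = w^5 + 7*w^4/2 - 10*w^3 - 115*w^2/2 - 81*w - 36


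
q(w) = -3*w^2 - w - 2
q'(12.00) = -73.00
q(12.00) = -446.00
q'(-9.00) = 53.00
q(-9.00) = -236.00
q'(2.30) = -14.80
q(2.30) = -20.17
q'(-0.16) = -0.04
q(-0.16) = -1.92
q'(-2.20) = 12.20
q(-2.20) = -14.32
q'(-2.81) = 15.86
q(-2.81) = -22.88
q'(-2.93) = 16.58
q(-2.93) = -24.82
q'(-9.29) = 54.74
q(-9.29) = -251.62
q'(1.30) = -8.80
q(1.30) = -8.37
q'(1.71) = -11.26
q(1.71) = -12.48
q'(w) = -6*w - 1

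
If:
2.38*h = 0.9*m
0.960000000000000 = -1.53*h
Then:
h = -0.63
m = -1.66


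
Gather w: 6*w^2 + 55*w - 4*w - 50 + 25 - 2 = 6*w^2 + 51*w - 27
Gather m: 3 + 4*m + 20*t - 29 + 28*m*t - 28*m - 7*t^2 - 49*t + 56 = m*(28*t - 24) - 7*t^2 - 29*t + 30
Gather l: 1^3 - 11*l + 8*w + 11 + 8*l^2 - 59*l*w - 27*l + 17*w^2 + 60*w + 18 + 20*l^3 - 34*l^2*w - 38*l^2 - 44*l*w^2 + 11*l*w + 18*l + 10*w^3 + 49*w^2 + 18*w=20*l^3 + l^2*(-34*w - 30) + l*(-44*w^2 - 48*w - 20) + 10*w^3 + 66*w^2 + 86*w + 30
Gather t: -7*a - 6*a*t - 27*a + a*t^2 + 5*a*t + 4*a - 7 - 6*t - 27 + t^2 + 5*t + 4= -30*a + t^2*(a + 1) + t*(-a - 1) - 30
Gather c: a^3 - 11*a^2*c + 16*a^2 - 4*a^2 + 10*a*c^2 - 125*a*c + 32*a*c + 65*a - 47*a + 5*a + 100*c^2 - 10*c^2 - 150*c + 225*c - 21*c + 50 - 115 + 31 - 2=a^3 + 12*a^2 + 23*a + c^2*(10*a + 90) + c*(-11*a^2 - 93*a + 54) - 36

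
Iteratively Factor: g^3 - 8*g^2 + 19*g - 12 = (g - 4)*(g^2 - 4*g + 3) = (g - 4)*(g - 3)*(g - 1)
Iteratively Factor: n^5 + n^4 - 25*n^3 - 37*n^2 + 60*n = (n - 1)*(n^4 + 2*n^3 - 23*n^2 - 60*n) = (n - 1)*(n + 3)*(n^3 - n^2 - 20*n) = n*(n - 1)*(n + 3)*(n^2 - n - 20) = n*(n - 1)*(n + 3)*(n + 4)*(n - 5)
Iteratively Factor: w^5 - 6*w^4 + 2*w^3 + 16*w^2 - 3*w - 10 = (w - 1)*(w^4 - 5*w^3 - 3*w^2 + 13*w + 10) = (w - 1)*(w + 1)*(w^3 - 6*w^2 + 3*w + 10) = (w - 5)*(w - 1)*(w + 1)*(w^2 - w - 2) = (w - 5)*(w - 1)*(w + 1)^2*(w - 2)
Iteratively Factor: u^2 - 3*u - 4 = (u + 1)*(u - 4)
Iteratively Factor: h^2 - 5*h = (h)*(h - 5)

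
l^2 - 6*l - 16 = (l - 8)*(l + 2)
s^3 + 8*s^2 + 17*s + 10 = (s + 1)*(s + 2)*(s + 5)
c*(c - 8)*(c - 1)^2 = c^4 - 10*c^3 + 17*c^2 - 8*c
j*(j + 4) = j^2 + 4*j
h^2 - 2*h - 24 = (h - 6)*(h + 4)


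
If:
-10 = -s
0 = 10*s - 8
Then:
No Solution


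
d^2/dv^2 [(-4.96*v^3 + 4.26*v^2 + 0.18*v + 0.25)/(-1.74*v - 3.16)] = (30.033792*v^3 + 163.632384*v^2 + 297.171456*v - 84.611688)/(5.268024*v^3 + 28.701648*v^2 + 52.124832*v + 31.554496)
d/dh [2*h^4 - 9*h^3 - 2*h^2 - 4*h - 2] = 8*h^3 - 27*h^2 - 4*h - 4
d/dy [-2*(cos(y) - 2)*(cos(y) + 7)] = 2*(2*cos(y) + 5)*sin(y)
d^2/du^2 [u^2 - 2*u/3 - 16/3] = 2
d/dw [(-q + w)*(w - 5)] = -q + 2*w - 5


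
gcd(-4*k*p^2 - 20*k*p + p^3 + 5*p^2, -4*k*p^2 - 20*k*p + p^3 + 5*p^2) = -4*k*p^2 - 20*k*p + p^3 + 5*p^2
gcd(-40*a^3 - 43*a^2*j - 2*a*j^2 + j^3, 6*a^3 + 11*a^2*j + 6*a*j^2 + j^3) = a + j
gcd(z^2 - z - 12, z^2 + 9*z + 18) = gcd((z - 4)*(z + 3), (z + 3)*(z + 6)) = z + 3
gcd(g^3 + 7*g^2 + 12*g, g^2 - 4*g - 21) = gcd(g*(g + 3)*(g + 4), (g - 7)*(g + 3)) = g + 3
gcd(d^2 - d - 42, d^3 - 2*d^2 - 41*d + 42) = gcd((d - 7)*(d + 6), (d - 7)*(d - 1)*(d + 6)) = d^2 - d - 42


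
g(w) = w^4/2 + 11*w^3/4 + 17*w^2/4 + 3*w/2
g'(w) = 2*w^3 + 33*w^2/4 + 17*w/2 + 3/2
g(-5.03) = 70.08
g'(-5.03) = -87.05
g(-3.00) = 0.00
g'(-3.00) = -3.75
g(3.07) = 168.64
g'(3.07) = 163.22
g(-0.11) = -0.12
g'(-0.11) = 0.66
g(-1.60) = 0.49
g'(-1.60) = 0.83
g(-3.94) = 12.36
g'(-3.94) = -26.25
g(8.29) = 4232.75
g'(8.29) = 1778.38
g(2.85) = 135.44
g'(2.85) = 139.03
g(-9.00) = 1606.50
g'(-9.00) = -864.75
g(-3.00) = 0.00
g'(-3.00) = -3.75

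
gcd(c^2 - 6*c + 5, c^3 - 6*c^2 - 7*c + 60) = c - 5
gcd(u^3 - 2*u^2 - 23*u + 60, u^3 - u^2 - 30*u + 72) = u^2 - 7*u + 12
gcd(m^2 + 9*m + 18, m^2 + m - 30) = m + 6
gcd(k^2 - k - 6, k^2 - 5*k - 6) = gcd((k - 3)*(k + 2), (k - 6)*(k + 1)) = 1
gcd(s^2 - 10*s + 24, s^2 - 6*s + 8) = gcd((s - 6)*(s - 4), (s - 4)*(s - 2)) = s - 4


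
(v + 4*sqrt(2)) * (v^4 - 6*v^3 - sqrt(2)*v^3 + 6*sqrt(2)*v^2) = v^5 - 6*v^4 + 3*sqrt(2)*v^4 - 18*sqrt(2)*v^3 - 8*v^3 + 48*v^2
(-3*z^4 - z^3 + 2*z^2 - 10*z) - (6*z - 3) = -3*z^4 - z^3 + 2*z^2 - 16*z + 3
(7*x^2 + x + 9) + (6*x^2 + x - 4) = 13*x^2 + 2*x + 5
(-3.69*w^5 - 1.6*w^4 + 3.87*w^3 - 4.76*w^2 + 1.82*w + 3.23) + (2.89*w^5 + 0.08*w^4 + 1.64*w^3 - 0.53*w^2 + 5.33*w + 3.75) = -0.8*w^5 - 1.52*w^4 + 5.51*w^3 - 5.29*w^2 + 7.15*w + 6.98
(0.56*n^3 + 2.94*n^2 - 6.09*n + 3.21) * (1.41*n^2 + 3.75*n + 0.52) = 0.7896*n^5 + 6.2454*n^4 + 2.7293*n^3 - 16.7826*n^2 + 8.8707*n + 1.6692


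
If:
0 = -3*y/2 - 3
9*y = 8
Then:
No Solution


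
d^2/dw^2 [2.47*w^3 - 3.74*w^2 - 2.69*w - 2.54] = 14.82*w - 7.48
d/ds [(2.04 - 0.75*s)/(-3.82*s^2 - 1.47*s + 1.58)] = (-2.865*s^2 + 15.5856*s + 1.8138)/(14.5924*s^4 + 11.2308*s^3 - 9.9103*s^2 - 4.6452*s + 2.4964)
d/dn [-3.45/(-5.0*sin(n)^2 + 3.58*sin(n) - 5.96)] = (12.351 - 34.5*sin(n))*cos(n)/(5.0*sin(n)^2 - 3.58*sin(n) + 5.96)^2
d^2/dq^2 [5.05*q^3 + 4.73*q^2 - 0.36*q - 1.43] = 30.3*q + 9.46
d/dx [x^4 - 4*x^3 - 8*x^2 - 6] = 4*x*(x^2 - 3*x - 4)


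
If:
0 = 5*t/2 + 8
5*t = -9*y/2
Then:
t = -16/5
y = 32/9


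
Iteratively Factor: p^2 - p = (p)*(p - 1)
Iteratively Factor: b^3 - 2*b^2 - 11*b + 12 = (b + 3)*(b^2 - 5*b + 4) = (b - 1)*(b + 3)*(b - 4)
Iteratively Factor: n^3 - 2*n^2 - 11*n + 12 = (n - 1)*(n^2 - n - 12) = (n - 1)*(n + 3)*(n - 4)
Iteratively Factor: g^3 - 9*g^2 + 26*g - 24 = (g - 3)*(g^2 - 6*g + 8) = (g - 4)*(g - 3)*(g - 2)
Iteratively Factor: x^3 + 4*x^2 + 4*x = (x + 2)*(x^2 + 2*x) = (x + 2)^2*(x)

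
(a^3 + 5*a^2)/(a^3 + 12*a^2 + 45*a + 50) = a^2/(a^2 + 7*a + 10)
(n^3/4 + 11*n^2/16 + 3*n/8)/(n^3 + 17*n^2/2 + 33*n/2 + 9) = n*(4*n^2 + 11*n + 6)/(8*(2*n^3 + 17*n^2 + 33*n + 18))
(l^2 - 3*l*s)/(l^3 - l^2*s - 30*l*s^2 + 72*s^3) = l/(l^2 + 2*l*s - 24*s^2)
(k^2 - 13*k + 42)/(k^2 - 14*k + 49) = (k - 6)/(k - 7)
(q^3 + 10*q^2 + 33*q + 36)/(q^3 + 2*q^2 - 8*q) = (q^2 + 6*q + 9)/(q*(q - 2))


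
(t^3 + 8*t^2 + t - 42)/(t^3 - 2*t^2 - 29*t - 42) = (t^2 + 5*t - 14)/(t^2 - 5*t - 14)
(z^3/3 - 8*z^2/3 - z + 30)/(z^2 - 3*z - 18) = z/3 - 5/3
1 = 1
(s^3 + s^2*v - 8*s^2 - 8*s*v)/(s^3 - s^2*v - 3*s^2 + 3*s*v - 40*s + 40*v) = s*(s + v)/(s^2 - s*v + 5*s - 5*v)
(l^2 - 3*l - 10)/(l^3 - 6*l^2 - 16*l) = (l - 5)/(l*(l - 8))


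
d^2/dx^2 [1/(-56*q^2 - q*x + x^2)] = 2*(-56*q^2 - q*x + x^2 - (q - 2*x)^2)/(56*q^2 + q*x - x^2)^3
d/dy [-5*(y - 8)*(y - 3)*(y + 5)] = -15*y^2 + 60*y + 155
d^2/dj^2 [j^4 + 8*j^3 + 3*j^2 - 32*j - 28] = 12*j^2 + 48*j + 6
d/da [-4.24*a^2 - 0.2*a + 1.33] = -8.48*a - 0.2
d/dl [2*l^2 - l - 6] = 4*l - 1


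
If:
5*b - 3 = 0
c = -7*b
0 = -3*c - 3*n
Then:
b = 3/5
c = -21/5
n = 21/5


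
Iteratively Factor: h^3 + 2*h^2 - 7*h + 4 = (h - 1)*(h^2 + 3*h - 4) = (h - 1)*(h + 4)*(h - 1)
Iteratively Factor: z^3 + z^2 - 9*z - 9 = (z + 1)*(z^2 - 9) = (z - 3)*(z + 1)*(z + 3)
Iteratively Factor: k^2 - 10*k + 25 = (k - 5)*(k - 5)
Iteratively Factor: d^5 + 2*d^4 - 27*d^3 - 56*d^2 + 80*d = (d + 4)*(d^4 - 2*d^3 - 19*d^2 + 20*d) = (d + 4)^2*(d^3 - 6*d^2 + 5*d) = (d - 1)*(d + 4)^2*(d^2 - 5*d) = (d - 5)*(d - 1)*(d + 4)^2*(d)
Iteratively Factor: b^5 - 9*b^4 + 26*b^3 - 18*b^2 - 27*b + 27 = (b + 1)*(b^4 - 10*b^3 + 36*b^2 - 54*b + 27) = (b - 3)*(b + 1)*(b^3 - 7*b^2 + 15*b - 9) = (b - 3)^2*(b + 1)*(b^2 - 4*b + 3) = (b - 3)^2*(b - 1)*(b + 1)*(b - 3)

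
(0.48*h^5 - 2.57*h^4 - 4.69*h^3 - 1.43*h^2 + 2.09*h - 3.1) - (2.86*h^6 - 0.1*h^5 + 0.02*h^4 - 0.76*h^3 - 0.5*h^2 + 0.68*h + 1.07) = -2.86*h^6 + 0.58*h^5 - 2.59*h^4 - 3.93*h^3 - 0.93*h^2 + 1.41*h - 4.17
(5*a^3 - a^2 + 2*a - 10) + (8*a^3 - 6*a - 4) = 13*a^3 - a^2 - 4*a - 14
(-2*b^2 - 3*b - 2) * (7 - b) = 2*b^3 - 11*b^2 - 19*b - 14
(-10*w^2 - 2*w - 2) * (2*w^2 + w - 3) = -20*w^4 - 14*w^3 + 24*w^2 + 4*w + 6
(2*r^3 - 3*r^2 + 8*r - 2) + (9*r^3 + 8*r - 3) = 11*r^3 - 3*r^2 + 16*r - 5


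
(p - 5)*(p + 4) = p^2 - p - 20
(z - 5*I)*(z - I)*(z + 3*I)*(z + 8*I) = z^4 + 5*I*z^3 + 37*z^2 + 89*I*z + 120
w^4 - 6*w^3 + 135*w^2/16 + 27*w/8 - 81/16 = (w - 3)^2*(w - 3/4)*(w + 3/4)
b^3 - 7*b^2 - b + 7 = (b - 7)*(b - 1)*(b + 1)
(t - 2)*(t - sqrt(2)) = t^2 - 2*t - sqrt(2)*t + 2*sqrt(2)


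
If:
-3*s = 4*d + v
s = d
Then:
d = -v/7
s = -v/7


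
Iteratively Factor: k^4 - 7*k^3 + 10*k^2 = (k - 2)*(k^3 - 5*k^2) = k*(k - 2)*(k^2 - 5*k) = k*(k - 5)*(k - 2)*(k)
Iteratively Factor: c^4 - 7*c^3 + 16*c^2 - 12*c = (c)*(c^3 - 7*c^2 + 16*c - 12) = c*(c - 2)*(c^2 - 5*c + 6) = c*(c - 2)^2*(c - 3)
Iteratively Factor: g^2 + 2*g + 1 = (g + 1)*(g + 1)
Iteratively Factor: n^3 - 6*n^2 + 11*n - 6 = (n - 2)*(n^2 - 4*n + 3) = (n - 2)*(n - 1)*(n - 3)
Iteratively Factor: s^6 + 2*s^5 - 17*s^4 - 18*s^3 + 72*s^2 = (s + 4)*(s^5 - 2*s^4 - 9*s^3 + 18*s^2) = (s + 3)*(s + 4)*(s^4 - 5*s^3 + 6*s^2) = s*(s + 3)*(s + 4)*(s^3 - 5*s^2 + 6*s) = s^2*(s + 3)*(s + 4)*(s^2 - 5*s + 6) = s^2*(s - 2)*(s + 3)*(s + 4)*(s - 3)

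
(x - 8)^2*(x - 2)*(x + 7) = x^4 - 11*x^3 - 30*x^2 + 544*x - 896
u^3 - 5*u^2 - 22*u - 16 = (u - 8)*(u + 1)*(u + 2)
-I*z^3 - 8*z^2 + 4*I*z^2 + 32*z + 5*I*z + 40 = (z - 5)*(z - 8*I)*(-I*z - I)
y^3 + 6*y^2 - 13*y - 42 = (y - 3)*(y + 2)*(y + 7)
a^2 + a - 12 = (a - 3)*(a + 4)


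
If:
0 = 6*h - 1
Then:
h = 1/6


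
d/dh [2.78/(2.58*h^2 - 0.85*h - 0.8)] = (2.363 - 14.3448*h)/(-2.58*h^2 + 0.85*h + 0.8)^2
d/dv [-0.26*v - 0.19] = -0.260000000000000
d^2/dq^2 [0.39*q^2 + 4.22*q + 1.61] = 0.780000000000000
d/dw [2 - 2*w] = -2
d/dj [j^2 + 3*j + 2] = 2*j + 3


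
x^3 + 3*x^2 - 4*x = x*(x - 1)*(x + 4)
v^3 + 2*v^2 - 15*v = v*(v - 3)*(v + 5)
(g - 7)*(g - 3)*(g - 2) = g^3 - 12*g^2 + 41*g - 42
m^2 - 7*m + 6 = (m - 6)*(m - 1)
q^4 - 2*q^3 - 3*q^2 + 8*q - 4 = (q - 2)*(q - 1)^2*(q + 2)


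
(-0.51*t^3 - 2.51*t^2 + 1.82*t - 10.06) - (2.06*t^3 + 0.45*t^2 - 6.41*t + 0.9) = -2.57*t^3 - 2.96*t^2 + 8.23*t - 10.96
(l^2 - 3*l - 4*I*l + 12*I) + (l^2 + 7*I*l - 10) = 2*l^2 - 3*l + 3*I*l - 10 + 12*I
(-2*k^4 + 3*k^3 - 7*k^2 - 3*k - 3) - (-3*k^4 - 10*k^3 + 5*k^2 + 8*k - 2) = k^4 + 13*k^3 - 12*k^2 - 11*k - 1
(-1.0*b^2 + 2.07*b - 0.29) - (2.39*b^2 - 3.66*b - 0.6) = -3.39*b^2 + 5.73*b + 0.31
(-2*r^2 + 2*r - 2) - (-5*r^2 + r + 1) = 3*r^2 + r - 3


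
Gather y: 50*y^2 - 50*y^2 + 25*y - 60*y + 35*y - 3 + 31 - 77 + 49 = 0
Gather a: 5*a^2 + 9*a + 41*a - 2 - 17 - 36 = 5*a^2 + 50*a - 55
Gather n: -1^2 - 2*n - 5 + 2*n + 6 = 0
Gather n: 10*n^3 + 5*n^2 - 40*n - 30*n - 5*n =10*n^3 + 5*n^2 - 75*n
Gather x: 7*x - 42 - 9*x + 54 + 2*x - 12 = 0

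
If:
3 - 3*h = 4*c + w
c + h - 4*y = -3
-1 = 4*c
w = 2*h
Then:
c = -1/4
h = 4/5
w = 8/5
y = 71/80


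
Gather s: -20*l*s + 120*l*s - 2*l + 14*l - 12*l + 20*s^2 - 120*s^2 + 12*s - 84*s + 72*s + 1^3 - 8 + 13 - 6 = 100*l*s - 100*s^2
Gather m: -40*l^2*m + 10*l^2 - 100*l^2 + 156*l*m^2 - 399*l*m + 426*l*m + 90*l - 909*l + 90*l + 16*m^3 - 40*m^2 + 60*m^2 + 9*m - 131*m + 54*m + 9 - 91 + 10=-90*l^2 - 729*l + 16*m^3 + m^2*(156*l + 20) + m*(-40*l^2 + 27*l - 68) - 72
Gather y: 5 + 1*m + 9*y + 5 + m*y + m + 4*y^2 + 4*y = 2*m + 4*y^2 + y*(m + 13) + 10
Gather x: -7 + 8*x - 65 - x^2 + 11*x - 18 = -x^2 + 19*x - 90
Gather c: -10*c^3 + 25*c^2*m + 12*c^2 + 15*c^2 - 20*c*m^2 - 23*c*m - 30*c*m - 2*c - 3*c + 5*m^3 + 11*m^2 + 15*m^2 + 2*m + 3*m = -10*c^3 + c^2*(25*m + 27) + c*(-20*m^2 - 53*m - 5) + 5*m^3 + 26*m^2 + 5*m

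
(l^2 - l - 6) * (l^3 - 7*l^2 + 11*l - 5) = l^5 - 8*l^4 + 12*l^3 + 26*l^2 - 61*l + 30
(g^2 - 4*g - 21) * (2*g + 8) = 2*g^3 - 74*g - 168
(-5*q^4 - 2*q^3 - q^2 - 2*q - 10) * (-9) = 45*q^4 + 18*q^3 + 9*q^2 + 18*q + 90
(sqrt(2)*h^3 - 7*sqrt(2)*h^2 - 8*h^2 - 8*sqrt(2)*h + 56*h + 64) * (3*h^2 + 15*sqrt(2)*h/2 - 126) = 3*sqrt(2)*h^5 - 21*sqrt(2)*h^4 - 9*h^4 - 210*sqrt(2)*h^3 + 63*h^3 + 1080*h^2 + 1302*sqrt(2)*h^2 - 7056*h + 1488*sqrt(2)*h - 8064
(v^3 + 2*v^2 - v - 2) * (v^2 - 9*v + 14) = v^5 - 7*v^4 - 5*v^3 + 35*v^2 + 4*v - 28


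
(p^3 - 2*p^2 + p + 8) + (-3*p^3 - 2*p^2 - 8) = -2*p^3 - 4*p^2 + p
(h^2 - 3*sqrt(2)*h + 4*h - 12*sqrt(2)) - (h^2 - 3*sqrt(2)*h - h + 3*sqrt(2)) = 5*h - 15*sqrt(2)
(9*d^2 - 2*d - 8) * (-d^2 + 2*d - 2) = -9*d^4 + 20*d^3 - 14*d^2 - 12*d + 16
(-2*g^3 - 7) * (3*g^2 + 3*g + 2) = -6*g^5 - 6*g^4 - 4*g^3 - 21*g^2 - 21*g - 14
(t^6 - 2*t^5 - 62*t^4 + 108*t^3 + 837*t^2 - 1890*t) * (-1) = -t^6 + 2*t^5 + 62*t^4 - 108*t^3 - 837*t^2 + 1890*t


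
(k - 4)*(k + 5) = k^2 + k - 20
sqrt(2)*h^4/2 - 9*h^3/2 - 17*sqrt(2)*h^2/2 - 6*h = h*(h - 6*sqrt(2))*(h + sqrt(2))*(sqrt(2)*h/2 + 1/2)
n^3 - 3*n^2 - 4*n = n*(n - 4)*(n + 1)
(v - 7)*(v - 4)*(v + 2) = v^3 - 9*v^2 + 6*v + 56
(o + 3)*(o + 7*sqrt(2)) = o^2 + 3*o + 7*sqrt(2)*o + 21*sqrt(2)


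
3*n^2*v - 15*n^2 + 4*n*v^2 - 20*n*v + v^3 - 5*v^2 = (n + v)*(3*n + v)*(v - 5)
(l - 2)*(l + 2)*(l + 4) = l^3 + 4*l^2 - 4*l - 16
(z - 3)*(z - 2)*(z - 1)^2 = z^4 - 7*z^3 + 17*z^2 - 17*z + 6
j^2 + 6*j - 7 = (j - 1)*(j + 7)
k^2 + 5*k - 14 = (k - 2)*(k + 7)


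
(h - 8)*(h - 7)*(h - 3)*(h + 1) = h^4 - 17*h^3 + 83*h^2 - 67*h - 168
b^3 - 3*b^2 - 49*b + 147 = (b - 7)*(b - 3)*(b + 7)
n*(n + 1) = n^2 + n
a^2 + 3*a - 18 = (a - 3)*(a + 6)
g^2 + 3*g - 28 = (g - 4)*(g + 7)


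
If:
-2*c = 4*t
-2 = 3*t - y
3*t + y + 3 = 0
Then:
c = 5/3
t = -5/6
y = -1/2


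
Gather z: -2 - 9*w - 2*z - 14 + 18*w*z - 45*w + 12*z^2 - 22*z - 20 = -54*w + 12*z^2 + z*(18*w - 24) - 36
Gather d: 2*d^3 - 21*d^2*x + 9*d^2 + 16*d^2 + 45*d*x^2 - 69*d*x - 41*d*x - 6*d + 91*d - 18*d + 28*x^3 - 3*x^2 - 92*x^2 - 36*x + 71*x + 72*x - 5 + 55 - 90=2*d^3 + d^2*(25 - 21*x) + d*(45*x^2 - 110*x + 67) + 28*x^3 - 95*x^2 + 107*x - 40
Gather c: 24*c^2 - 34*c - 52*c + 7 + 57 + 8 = 24*c^2 - 86*c + 72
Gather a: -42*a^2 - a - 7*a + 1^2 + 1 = -42*a^2 - 8*a + 2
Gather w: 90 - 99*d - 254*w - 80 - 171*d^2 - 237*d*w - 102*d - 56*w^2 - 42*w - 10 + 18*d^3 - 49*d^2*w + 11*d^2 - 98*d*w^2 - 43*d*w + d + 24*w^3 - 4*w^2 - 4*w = 18*d^3 - 160*d^2 - 200*d + 24*w^3 + w^2*(-98*d - 60) + w*(-49*d^2 - 280*d - 300)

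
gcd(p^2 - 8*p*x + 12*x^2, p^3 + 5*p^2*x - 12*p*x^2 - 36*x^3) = 1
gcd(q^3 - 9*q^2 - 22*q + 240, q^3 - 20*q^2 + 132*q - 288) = q^2 - 14*q + 48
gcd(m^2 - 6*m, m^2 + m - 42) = m - 6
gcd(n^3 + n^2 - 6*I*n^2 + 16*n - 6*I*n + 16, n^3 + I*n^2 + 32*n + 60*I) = n + 2*I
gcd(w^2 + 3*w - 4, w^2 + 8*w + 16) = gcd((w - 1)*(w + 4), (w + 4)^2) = w + 4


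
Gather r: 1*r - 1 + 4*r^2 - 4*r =4*r^2 - 3*r - 1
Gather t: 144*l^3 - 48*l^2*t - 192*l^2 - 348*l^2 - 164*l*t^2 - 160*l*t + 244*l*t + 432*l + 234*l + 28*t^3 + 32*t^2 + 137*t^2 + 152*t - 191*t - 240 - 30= 144*l^3 - 540*l^2 + 666*l + 28*t^3 + t^2*(169 - 164*l) + t*(-48*l^2 + 84*l - 39) - 270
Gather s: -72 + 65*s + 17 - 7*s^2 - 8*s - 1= -7*s^2 + 57*s - 56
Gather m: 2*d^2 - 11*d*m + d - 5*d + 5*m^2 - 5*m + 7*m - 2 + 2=2*d^2 - 4*d + 5*m^2 + m*(2 - 11*d)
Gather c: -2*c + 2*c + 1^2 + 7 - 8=0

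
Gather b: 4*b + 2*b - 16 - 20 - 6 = 6*b - 42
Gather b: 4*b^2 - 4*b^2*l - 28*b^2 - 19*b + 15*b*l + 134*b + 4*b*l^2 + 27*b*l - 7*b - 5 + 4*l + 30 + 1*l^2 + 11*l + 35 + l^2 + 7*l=b^2*(-4*l - 24) + b*(4*l^2 + 42*l + 108) + 2*l^2 + 22*l + 60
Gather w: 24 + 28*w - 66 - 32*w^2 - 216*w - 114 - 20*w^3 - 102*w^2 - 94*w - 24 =-20*w^3 - 134*w^2 - 282*w - 180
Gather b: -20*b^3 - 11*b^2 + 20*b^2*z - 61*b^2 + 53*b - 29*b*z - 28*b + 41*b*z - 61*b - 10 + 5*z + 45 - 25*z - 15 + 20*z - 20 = -20*b^3 + b^2*(20*z - 72) + b*(12*z - 36)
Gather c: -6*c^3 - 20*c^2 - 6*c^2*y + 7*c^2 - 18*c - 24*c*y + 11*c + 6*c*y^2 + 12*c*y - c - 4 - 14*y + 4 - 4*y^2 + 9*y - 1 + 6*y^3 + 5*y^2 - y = -6*c^3 + c^2*(-6*y - 13) + c*(6*y^2 - 12*y - 8) + 6*y^3 + y^2 - 6*y - 1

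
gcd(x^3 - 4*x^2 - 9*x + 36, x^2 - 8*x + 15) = x - 3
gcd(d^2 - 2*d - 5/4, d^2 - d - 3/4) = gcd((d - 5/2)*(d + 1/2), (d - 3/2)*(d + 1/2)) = d + 1/2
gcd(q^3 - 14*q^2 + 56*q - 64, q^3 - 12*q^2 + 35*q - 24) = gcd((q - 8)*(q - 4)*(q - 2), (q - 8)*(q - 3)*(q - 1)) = q - 8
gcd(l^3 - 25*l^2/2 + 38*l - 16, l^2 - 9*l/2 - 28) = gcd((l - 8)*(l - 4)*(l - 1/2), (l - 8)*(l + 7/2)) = l - 8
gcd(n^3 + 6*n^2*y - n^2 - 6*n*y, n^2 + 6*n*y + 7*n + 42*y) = n + 6*y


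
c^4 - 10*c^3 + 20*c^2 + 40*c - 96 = (c - 6)*(c - 4)*(c - 2)*(c + 2)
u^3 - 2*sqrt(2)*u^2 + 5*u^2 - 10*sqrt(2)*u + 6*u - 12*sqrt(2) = (u + 2)*(u + 3)*(u - 2*sqrt(2))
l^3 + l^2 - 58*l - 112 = (l - 8)*(l + 2)*(l + 7)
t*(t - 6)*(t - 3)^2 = t^4 - 12*t^3 + 45*t^2 - 54*t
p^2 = p^2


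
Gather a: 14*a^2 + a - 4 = 14*a^2 + a - 4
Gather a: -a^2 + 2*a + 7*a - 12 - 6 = -a^2 + 9*a - 18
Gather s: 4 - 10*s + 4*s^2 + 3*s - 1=4*s^2 - 7*s + 3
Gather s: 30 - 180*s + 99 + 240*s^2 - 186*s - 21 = 240*s^2 - 366*s + 108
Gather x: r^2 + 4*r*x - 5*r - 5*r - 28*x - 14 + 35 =r^2 - 10*r + x*(4*r - 28) + 21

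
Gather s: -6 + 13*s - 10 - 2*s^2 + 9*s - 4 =-2*s^2 + 22*s - 20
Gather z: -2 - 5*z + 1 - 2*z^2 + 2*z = -2*z^2 - 3*z - 1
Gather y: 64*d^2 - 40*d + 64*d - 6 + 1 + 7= 64*d^2 + 24*d + 2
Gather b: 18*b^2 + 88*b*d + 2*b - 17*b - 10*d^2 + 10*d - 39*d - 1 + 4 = 18*b^2 + b*(88*d - 15) - 10*d^2 - 29*d + 3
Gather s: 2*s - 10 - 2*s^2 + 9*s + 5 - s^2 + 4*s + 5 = -3*s^2 + 15*s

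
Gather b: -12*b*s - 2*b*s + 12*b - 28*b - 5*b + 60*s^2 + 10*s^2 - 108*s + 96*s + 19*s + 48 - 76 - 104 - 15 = b*(-14*s - 21) + 70*s^2 + 7*s - 147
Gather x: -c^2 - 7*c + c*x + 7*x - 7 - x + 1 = -c^2 - 7*c + x*(c + 6) - 6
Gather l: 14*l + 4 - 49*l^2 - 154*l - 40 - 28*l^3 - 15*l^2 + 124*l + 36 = -28*l^3 - 64*l^2 - 16*l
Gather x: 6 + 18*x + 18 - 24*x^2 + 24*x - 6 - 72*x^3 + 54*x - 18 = -72*x^3 - 24*x^2 + 96*x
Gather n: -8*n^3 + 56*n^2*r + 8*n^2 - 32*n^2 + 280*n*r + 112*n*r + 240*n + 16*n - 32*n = -8*n^3 + n^2*(56*r - 24) + n*(392*r + 224)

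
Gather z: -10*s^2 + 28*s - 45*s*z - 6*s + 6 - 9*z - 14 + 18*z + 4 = -10*s^2 + 22*s + z*(9 - 45*s) - 4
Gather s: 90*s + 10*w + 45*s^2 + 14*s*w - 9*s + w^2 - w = 45*s^2 + s*(14*w + 81) + w^2 + 9*w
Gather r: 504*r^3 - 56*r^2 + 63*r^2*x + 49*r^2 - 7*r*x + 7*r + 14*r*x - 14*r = 504*r^3 + r^2*(63*x - 7) + r*(7*x - 7)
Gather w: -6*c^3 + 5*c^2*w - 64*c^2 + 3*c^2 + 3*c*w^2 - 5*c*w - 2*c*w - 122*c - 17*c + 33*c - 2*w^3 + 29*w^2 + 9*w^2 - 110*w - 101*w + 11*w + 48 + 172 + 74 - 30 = -6*c^3 - 61*c^2 - 106*c - 2*w^3 + w^2*(3*c + 38) + w*(5*c^2 - 7*c - 200) + 264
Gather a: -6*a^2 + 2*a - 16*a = -6*a^2 - 14*a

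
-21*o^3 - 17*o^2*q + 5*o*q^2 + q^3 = (-3*o + q)*(o + q)*(7*o + q)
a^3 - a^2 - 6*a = a*(a - 3)*(a + 2)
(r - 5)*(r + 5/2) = r^2 - 5*r/2 - 25/2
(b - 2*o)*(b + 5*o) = b^2 + 3*b*o - 10*o^2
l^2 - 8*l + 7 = (l - 7)*(l - 1)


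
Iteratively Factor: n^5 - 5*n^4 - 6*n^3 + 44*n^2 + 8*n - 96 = (n - 2)*(n^4 - 3*n^3 - 12*n^2 + 20*n + 48) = (n - 3)*(n - 2)*(n^3 - 12*n - 16) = (n - 3)*(n - 2)*(n + 2)*(n^2 - 2*n - 8) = (n - 3)*(n - 2)*(n + 2)^2*(n - 4)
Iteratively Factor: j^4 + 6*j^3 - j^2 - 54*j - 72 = (j + 4)*(j^3 + 2*j^2 - 9*j - 18) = (j + 3)*(j + 4)*(j^2 - j - 6) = (j - 3)*(j + 3)*(j + 4)*(j + 2)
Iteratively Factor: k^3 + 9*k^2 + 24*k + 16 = (k + 4)*(k^2 + 5*k + 4) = (k + 1)*(k + 4)*(k + 4)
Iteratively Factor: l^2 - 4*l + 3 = (l - 1)*(l - 3)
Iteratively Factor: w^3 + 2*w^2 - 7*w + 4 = (w - 1)*(w^2 + 3*w - 4) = (w - 1)*(w + 4)*(w - 1)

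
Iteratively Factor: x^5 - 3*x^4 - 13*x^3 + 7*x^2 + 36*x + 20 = (x + 2)*(x^4 - 5*x^3 - 3*x^2 + 13*x + 10) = (x - 5)*(x + 2)*(x^3 - 3*x - 2) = (x - 5)*(x + 1)*(x + 2)*(x^2 - x - 2) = (x - 5)*(x - 2)*(x + 1)*(x + 2)*(x + 1)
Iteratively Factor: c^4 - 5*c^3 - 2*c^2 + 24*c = (c - 4)*(c^3 - c^2 - 6*c) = c*(c - 4)*(c^2 - c - 6) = c*(c - 4)*(c + 2)*(c - 3)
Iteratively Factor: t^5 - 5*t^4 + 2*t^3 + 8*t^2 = (t)*(t^4 - 5*t^3 + 2*t^2 + 8*t) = t*(t - 2)*(t^3 - 3*t^2 - 4*t) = t*(t - 2)*(t + 1)*(t^2 - 4*t) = t^2*(t - 2)*(t + 1)*(t - 4)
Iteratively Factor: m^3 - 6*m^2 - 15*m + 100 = (m + 4)*(m^2 - 10*m + 25) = (m - 5)*(m + 4)*(m - 5)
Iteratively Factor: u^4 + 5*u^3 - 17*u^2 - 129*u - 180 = (u - 5)*(u^3 + 10*u^2 + 33*u + 36) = (u - 5)*(u + 4)*(u^2 + 6*u + 9) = (u - 5)*(u + 3)*(u + 4)*(u + 3)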